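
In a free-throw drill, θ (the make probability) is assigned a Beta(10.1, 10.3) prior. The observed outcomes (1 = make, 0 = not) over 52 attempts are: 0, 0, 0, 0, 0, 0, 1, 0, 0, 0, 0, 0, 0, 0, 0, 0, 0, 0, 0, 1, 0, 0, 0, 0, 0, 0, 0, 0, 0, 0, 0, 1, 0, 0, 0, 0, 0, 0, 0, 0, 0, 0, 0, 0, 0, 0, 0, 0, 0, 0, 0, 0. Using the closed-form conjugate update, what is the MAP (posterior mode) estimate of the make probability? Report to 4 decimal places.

The Beta prior is conjugate to a Binomial/Bernoulli likelihood; the update adds successes to α and failures to β.
Posterior: Beta(α+k, β+n−k) = Beta(10.1+3, 10.3+49) = Beta(13.1, 59.3).
Mode of Beta(a,b) for a,b>1 is (a−1)/(a+b−2) = 12.1/70.4 = 0.1719.

0.1719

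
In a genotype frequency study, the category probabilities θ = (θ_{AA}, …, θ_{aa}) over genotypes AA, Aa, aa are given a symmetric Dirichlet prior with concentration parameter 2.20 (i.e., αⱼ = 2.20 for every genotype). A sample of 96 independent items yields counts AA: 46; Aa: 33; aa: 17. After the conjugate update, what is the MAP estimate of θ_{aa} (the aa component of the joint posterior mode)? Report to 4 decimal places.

The Dirichlet prior is conjugate to the Multinomial likelihood: each posterior αⱼ = prior αⱼ + observed count nⱼ.
Posterior concentration: (48.20, 35.20, 19.20), total = 102.60.
Joint mode component: (α_{aa}−1)/(Σα−K) = 18.20/99.60 = 0.1827.

0.1827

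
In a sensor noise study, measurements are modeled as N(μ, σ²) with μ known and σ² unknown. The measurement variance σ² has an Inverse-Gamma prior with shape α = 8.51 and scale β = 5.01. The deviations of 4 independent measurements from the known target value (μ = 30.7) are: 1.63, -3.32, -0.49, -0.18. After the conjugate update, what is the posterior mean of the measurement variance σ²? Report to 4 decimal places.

1.2603

With known mean μ and an Inverse-Gamma(α, β) prior on σ², the Normal likelihood is conjugate: posterior is Inv-Gamma(α + n/2, β + Σ(xᵢ−μ)²/2).
Σ(xᵢ−μ)² = (1.63)² + (-3.32)² + (-0.49)² + (-0.18)² = 13.9518.
Posterior: Inv-Gamma(8.51 + 4/2, 5.01 + 13.9518/2) = Inv-Gamma(10.51, 11.98590).
E[σ²|data] = β/(α−1) = 11.98590/9.51 = 1.2603.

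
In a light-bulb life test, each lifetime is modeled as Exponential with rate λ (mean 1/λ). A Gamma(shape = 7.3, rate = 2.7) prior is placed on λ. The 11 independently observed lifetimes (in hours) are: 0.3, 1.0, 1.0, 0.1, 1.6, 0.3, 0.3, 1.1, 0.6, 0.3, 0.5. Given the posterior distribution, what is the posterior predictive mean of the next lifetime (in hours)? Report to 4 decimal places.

With a Gamma(shape α, rate β) prior on the exponential rate λ, the posterior after n observations with total T = Σxᵢ is Gamma(α+n, β+T).
Sum of observations T = 7.1 hours; n = 11.
Posterior: Gamma(7.3+11, 2.7+7.1) = Gamma(18.3, 9.8).
The predictive distribution for the next observation is Lomax; its mean is β/(α−1) = 9.8/17.3 = 0.5665.

0.5665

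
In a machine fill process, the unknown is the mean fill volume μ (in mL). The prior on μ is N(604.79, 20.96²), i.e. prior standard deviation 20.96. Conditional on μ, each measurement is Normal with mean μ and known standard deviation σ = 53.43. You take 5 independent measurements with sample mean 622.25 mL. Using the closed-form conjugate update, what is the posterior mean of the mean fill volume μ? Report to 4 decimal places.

612.3825

For Normal data with known variance σ², a Normal(μ₀, σ₀²) prior on μ is conjugate. Posterior precision = 1/σ₀² + n/σ²; posterior mean is the precision-weighted average of μ₀ and x̄.
n·x̄ = 5·622.25 = 3111.25.
σ₀² = 20.96² = 439.3216, σ² = 53.43² = 2854.7649; σ² + n·σ₀² = 2854.7649 + 5·439.3216 = 5051.3729.
Posterior mean = (μ₀/σ₀² + n·x̄/σ²)/(1/σ₀² + n/σ²) = (σ²·μ₀ + σ₀²·n·x̄)/(σ² + n·σ₀²) = (2854.7649·604.79 + 439.3216·3111.25)/5051.3729 = 3093372.591871/5051.3729 = 612.3825.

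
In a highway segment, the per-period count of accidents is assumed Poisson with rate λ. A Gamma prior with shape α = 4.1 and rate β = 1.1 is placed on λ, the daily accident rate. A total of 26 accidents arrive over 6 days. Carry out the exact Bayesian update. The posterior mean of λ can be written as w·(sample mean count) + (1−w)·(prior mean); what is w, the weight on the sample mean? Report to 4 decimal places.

0.8451

With a Gamma(shape α, rate β) prior, the Poisson likelihood is conjugate: the posterior is Gamma(α + ΣXᵢ, β + n).
Posterior mean = (α₀+S)/(β₀+n) = [n/(β₀+n)]·(S/n) + [β₀/(β₀+n)]·(α₀/β₀), so only n and β₀ enter the weight.
Weight on data w = n/(β₀+n) = 6/(1.1+6) = 6/7.1 = 0.8451.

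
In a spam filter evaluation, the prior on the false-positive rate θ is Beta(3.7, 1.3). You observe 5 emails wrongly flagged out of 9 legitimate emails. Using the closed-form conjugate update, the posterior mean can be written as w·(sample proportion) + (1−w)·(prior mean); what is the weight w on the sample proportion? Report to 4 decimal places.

The Beta prior is conjugate to a Binomial/Bernoulli likelihood; the update adds successes to α and failures to β.
Posterior mean = (α₀+k)/(α₀+β₀+n) = [n/(α₀+β₀+n)]·(k/n) + [(α₀+β₀)/(α₀+β₀+n)]·α₀/(α₀+β₀), so only n and the prior enter the weight.
The weight on the data is w = n/(α₀+β₀+n) = 9/(3.7+1.3+9) = 9/14.0 = 0.6429.

0.6429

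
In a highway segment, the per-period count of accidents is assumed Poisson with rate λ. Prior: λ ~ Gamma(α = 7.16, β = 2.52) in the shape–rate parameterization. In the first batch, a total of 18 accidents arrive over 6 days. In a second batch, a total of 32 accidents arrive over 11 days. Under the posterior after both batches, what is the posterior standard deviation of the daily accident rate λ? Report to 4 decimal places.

With a Gamma(shape α, rate β) prior, the Poisson likelihood is conjugate: the posterior is Gamma(α + ΣXᵢ, β + n).
After batch 1: Gamma(α+S, β+n) = Gamma(7.16+18, 2.52+6) = Gamma(25.16, 8.52).
After batch 2: Gamma(α+S, β+n) = Gamma(25.16+32, 8.52+11) = Gamma(57.16, 19.52).
SD = √α/β = √57.16/19.52 = 0.3873.

0.3873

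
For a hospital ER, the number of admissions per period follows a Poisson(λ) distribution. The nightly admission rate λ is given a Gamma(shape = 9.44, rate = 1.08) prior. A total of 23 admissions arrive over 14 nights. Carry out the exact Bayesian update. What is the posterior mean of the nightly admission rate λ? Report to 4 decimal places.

With a Gamma(shape α, rate β) prior, the Poisson likelihood is conjugate: the posterior is Gamma(α + ΣXᵢ, β + n).
Posterior: Gamma(α+S, β+n) = Gamma(9.44+23, 1.08+14) = Gamma(32.44, 15.08).
Posterior mean = α/β = 32.44/15.08 = 2.1512.

2.1512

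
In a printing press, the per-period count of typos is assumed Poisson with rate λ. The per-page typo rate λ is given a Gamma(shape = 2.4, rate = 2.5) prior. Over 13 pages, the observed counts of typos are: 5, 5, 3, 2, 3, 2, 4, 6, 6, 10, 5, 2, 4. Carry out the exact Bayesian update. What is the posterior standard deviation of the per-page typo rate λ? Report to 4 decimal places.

0.4972

With a Gamma(shape α, rate β) prior, the Poisson likelihood is conjugate: the posterior is Gamma(α + ΣXᵢ, β + n).
Sum of counts S = 57 over n = 13 pages.
Posterior: Gamma(α+S, β+n) = Gamma(2.4+57, 2.5+13) = Gamma(59.4, 15.5).
SD = √α/β = √59.4/15.5 = 0.4972.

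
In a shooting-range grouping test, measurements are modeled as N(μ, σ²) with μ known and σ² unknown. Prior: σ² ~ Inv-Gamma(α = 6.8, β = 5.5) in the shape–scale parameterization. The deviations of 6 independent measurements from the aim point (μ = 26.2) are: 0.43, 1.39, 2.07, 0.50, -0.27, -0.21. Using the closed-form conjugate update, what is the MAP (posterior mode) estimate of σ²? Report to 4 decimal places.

0.8226

With known mean μ and an Inverse-Gamma(α, β) prior on σ², the Normal likelihood is conjugate: posterior is Inv-Gamma(α + n/2, β + Σ(xᵢ−μ)²/2).
Σ(xᵢ−μ)² = (0.43)² + (1.39)² + (2.07)² + (0.50)² + (-0.27)² + (-0.21)² = 6.7689.
Posterior: Inv-Gamma(6.8 + 6/2, 5.5 + 6.7689/2) = Inv-Gamma(9.80, 8.88445).
Mode = β/(α+1) = 8.88445/10.80 = 0.8226.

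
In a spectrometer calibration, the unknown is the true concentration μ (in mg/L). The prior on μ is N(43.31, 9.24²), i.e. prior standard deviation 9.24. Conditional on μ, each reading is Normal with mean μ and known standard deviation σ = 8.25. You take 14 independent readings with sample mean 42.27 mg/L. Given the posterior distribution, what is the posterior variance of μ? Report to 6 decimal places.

4.599690

For Normal data with known variance σ², a Normal(μ₀, σ₀²) prior on μ is conjugate. Posterior precision = 1/σ₀² + n/σ²; posterior mean is the precision-weighted average of μ₀ and x̄.
σ₀² = 9.24² = 85.3776, σ² = 8.25² = 68.0625; σ² + n·σ₀² = 68.0625 + 14·85.3776 = 1263.3489.
Posterior precision = 1/σ₀² + n/σ² = 1/85.3776 + 14/68.0625 = (σ² + n·σ₀²)/(σ₀²σ²) = 1263.3489/(85.3776·68.0625); posterior variance σₙ² = σ₀²σ²/(σ² + n·σ₀²) = 85.3776·68.0625/1263.3489 = 4.599690.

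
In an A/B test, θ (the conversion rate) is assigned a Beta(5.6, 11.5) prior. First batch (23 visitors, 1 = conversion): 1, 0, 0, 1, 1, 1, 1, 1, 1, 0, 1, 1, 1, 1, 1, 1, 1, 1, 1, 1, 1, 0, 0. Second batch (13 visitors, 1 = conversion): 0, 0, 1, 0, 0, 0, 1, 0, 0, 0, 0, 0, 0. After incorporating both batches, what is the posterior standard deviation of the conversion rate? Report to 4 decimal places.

The Beta prior is conjugate to a Binomial/Bernoulli likelihood; the update adds successes to α and failures to β.
After batch 1: Beta(5.6+18, 11.5+5) = Beta(23.6, 16.5).
After batch 2: Beta(23.6+2, 16.5+11) = Beta(25.6, 27.5).
Var = αβ/((α+β)²(α+β+1)) = 25.6·27.5/(53.1²·54.1) = 0.00461516; SD = √0.00461516 = 0.0679.

0.0679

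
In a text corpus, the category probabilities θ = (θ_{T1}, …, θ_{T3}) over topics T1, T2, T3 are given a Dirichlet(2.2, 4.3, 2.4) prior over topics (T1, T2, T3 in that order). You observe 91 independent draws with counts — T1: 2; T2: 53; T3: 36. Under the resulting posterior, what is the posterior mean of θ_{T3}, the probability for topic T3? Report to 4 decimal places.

The Dirichlet prior is conjugate to the Multinomial likelihood: each posterior αⱼ = prior αⱼ + observed count nⱼ.
Posterior concentration: (4.2, 57.3, 38.4), total = 99.9.
E[θ_{T3}|data] = α_{T3}/Σα = 38.4/99.9 = 0.3844.

0.3844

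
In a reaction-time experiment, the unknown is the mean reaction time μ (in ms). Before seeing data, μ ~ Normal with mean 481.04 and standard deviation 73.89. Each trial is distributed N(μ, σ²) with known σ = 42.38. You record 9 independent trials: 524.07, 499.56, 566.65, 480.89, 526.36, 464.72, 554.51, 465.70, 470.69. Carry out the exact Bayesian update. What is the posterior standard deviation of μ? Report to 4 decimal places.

13.8754

For Normal data with known variance σ², a Normal(μ₀, σ₀²) prior on μ is conjugate. Posterior precision = 1/σ₀² + n/σ²; posterior mean is the precision-weighted average of μ₀ and x̄.
σ₀² = 73.89² = 5459.7321, σ² = 42.38² = 1796.0644; σ² + n·σ₀² = 1796.0644 + 9·5459.7321 = 50933.6533.
Posterior precision = 1/σ₀² + n/σ² = 1/5459.7321 + 9/1796.0644 = (σ² + n·σ₀²)/(σ₀²σ²) = 50933.6533/(5459.7321·1796.0644); posterior variance σₙ² = σ₀²σ²/(σ² + n·σ₀²) = 5459.7321·1796.0644/50933.6533 = 192.525567.
Posterior SD = √σₙ² = √(5459.7321·1796.0644/50933.6533) = 13.8754.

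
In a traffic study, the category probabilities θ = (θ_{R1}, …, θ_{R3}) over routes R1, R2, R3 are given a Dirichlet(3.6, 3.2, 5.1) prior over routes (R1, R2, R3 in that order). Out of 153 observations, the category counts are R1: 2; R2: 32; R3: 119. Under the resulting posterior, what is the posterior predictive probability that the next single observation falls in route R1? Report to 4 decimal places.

The Dirichlet prior is conjugate to the Multinomial likelihood: each posterior αⱼ = prior αⱼ + observed count nⱼ.
Posterior concentration: (5.6, 35.2, 124.1), total = 164.9.
P(next = R1 | data) = α_{R1}/Σα = 0.0340.

0.0340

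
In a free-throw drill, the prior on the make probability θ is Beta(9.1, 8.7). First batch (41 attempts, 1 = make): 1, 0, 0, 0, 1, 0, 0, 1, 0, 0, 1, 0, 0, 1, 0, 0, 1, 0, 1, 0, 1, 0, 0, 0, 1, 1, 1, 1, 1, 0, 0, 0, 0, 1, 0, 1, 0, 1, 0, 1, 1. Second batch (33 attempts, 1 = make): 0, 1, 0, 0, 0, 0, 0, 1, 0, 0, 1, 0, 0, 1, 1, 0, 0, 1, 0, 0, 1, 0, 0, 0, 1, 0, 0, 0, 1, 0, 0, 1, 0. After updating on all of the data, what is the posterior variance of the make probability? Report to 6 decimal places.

The Beta prior is conjugate to a Binomial/Bernoulli likelihood; the update adds successes to α and failures to β.
After batch 1: Beta(9.1+18, 8.7+23) = Beta(27.1, 31.7).
After batch 2: Beta(27.1+10, 31.7+23) = Beta(37.1, 54.7).
Var = αβ/((α+β)²(α+β+1)) = 37.1·54.7/(91.8²·92.8) = 0.002595.

0.002595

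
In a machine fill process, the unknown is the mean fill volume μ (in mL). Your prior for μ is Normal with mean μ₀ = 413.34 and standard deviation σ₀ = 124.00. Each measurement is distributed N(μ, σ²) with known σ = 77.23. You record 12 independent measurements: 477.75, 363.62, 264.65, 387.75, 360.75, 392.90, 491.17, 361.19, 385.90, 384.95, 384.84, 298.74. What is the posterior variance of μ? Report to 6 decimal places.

For Normal data with known variance σ², a Normal(μ₀, σ₀²) prior on μ is conjugate. Posterior precision = 1/σ₀² + n/σ²; posterior mean is the precision-weighted average of μ₀ and x̄.
σ₀² = 124.00² = 15376, σ² = 77.23² = 5964.4729; σ² + n·σ₀² = 5964.4729 + 12·15376 = 190476.4729.
Posterior precision = 1/σ₀² + n/σ² = 1/15376 + 12/5964.4729 = (σ² + n·σ₀²)/(σ₀²σ²) = 190476.4729/(15376·5964.4729); posterior variance σₙ² = σ₀²σ²/(σ² + n·σ₀²) = 15376·5964.4729/190476.4729 = 481.475396.

481.475396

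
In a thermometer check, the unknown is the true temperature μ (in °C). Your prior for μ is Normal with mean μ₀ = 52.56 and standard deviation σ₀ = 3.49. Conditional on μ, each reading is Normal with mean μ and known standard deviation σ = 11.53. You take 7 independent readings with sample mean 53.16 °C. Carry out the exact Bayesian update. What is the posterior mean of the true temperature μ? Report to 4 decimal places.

For Normal data with known variance σ², a Normal(μ₀, σ₀²) prior on μ is conjugate. Posterior precision = 1/σ₀² + n/σ²; posterior mean is the precision-weighted average of μ₀ and x̄.
n·x̄ = 7·53.16 = 372.12.
σ₀² = 3.49² = 12.1801, σ² = 11.53² = 132.9409; σ² + n·σ₀² = 132.9409 + 7·12.1801 = 218.2016.
Posterior mean = (μ₀/σ₀² + n·x̄/σ²)/(1/σ₀² + n/σ²) = (σ²·μ₀ + σ₀²·n·x̄)/(σ² + n·σ₀²) = (132.9409·52.56 + 12.1801·372.12)/218.2016 = 11519.832516/218.2016 = 52.7944.

52.7944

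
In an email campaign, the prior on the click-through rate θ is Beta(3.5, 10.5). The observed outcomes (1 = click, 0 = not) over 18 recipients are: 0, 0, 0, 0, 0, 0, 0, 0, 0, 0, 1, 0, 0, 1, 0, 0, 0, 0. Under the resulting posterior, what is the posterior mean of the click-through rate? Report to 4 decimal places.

The Beta prior is conjugate to a Binomial/Bernoulli likelihood; the update adds successes to α and failures to β.
Posterior: Beta(α+k, β+n−k) = Beta(3.5+2, 10.5+16) = Beta(5.5, 26.5).
Posterior mean = α/(α+β) = 5.5/32.0 = 0.1719.

0.1719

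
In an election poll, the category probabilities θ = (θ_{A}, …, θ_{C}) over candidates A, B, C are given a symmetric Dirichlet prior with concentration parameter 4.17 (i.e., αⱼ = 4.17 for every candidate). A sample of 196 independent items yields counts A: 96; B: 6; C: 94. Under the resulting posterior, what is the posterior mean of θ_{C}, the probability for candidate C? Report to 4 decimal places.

The Dirichlet prior is conjugate to the Multinomial likelihood: each posterior αⱼ = prior αⱼ + observed count nⱼ.
Posterior concentration: (100.17, 10.17, 98.17), total = 208.51.
E[θ_{C}|data] = α_{C}/Σα = 98.17/208.51 = 0.4708.

0.4708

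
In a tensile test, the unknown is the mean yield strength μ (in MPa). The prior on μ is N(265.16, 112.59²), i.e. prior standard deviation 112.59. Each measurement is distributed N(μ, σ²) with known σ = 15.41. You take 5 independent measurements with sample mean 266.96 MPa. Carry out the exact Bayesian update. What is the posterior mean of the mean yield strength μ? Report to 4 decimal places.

266.9533

For Normal data with known variance σ², a Normal(μ₀, σ₀²) prior on μ is conjugate. Posterior precision = 1/σ₀² + n/σ²; posterior mean is the precision-weighted average of μ₀ and x̄.
n·x̄ = 5·266.96 = 1334.8.
σ₀² = 112.59² = 12676.5081, σ² = 15.41² = 237.4681; σ² + n·σ₀² = 237.4681 + 5·12676.5081 = 63620.0086.
Posterior mean = (μ₀/σ₀² + n·x̄/σ²)/(1/σ₀² + n/σ²) = (σ²·μ₀ + σ₀²·n·x̄)/(σ² + n·σ₀²) = (237.4681·265.16 + 12676.5081·1334.8)/63620.0086 = 16983570.053276/63620.0086 = 266.9533.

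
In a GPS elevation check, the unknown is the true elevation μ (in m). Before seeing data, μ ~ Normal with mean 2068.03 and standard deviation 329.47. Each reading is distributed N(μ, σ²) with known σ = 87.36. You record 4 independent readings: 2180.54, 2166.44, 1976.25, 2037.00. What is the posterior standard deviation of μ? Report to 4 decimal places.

For Normal data with known variance σ², a Normal(μ₀, σ₀²) prior on μ is conjugate. Posterior precision = 1/σ₀² + n/σ²; posterior mean is the precision-weighted average of μ₀ and x̄.
σ₀² = 329.47² = 108550.4809, σ² = 87.36² = 7631.7696; σ² + n·σ₀² = 7631.7696 + 4·108550.4809 = 441833.6932.
Posterior precision = 1/σ₀² + n/σ² = 1/108550.4809 + 4/7631.7696 = (σ² + n·σ₀²)/(σ₀²σ²) = 441833.6932/(108550.4809·7631.7696); posterior variance σₙ² = σ₀²σ²/(σ² + n·σ₀²) = 108550.4809·7631.7696/441833.6932 = 1874.986614.
Posterior SD = √σₙ² = √(108550.4809·7631.7696/441833.6932) = 43.3011.

43.3011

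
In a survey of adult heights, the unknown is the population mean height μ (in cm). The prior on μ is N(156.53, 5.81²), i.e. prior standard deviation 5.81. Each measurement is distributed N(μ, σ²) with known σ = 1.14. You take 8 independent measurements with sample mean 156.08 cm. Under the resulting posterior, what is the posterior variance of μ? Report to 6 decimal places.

0.161672

For Normal data with known variance σ², a Normal(μ₀, σ₀²) prior on μ is conjugate. Posterior precision = 1/σ₀² + n/σ²; posterior mean is the precision-weighted average of μ₀ and x̄.
σ₀² = 5.81² = 33.7561, σ² = 1.14² = 1.2996; σ² + n·σ₀² = 1.2996 + 8·33.7561 = 271.3484.
Posterior precision = 1/σ₀² + n/σ² = 1/33.7561 + 8/1.2996 = (σ² + n·σ₀²)/(σ₀²σ²) = 271.3484/(33.7561·1.2996); posterior variance σₙ² = σ₀²σ²/(σ² + n·σ₀²) = 33.7561·1.2996/271.3484 = 0.161672.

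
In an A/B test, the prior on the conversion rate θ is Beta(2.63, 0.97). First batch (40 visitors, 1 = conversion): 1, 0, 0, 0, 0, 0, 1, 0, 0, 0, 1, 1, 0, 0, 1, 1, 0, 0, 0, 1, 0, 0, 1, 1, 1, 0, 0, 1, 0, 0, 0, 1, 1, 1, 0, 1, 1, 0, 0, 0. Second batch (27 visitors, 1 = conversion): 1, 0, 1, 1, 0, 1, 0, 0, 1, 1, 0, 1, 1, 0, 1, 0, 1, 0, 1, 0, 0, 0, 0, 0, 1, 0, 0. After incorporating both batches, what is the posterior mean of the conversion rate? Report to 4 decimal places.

The Beta prior is conjugate to a Binomial/Bernoulli likelihood; the update adds successes to α and failures to β.
After batch 1: Beta(2.63+16, 0.97+24) = Beta(18.63, 24.97).
After batch 2: Beta(18.63+12, 24.97+15) = Beta(30.63, 39.97).
Posterior mean = α/(α+β) = 30.63/70.60 = 0.4339.

0.4339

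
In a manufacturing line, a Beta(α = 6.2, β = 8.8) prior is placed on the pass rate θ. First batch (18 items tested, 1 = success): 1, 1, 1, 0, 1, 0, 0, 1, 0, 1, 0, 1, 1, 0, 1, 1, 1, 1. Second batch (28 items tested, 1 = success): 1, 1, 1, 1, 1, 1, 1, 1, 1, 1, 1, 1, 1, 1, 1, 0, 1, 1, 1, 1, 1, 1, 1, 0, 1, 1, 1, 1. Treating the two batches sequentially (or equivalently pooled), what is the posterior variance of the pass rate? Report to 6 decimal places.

The Beta prior is conjugate to a Binomial/Bernoulli likelihood; the update adds successes to α and failures to β.
After batch 1: Beta(6.2+12, 8.8+6) = Beta(18.2, 14.8).
After batch 2: Beta(18.2+26, 14.8+2) = Beta(44.2, 16.8).
Var = αβ/((α+β)²(α+β+1)) = 44.2·16.8/(61.0²·62.0) = 0.003219.

0.003219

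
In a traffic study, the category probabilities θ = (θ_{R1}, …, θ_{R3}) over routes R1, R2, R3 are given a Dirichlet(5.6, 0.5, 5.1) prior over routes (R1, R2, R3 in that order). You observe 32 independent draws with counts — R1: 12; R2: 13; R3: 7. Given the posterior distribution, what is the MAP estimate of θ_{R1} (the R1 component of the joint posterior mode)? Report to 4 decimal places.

The Dirichlet prior is conjugate to the Multinomial likelihood: each posterior αⱼ = prior αⱼ + observed count nⱼ.
Posterior concentration: (17.6, 13.5, 12.1), total = 43.2.
Joint mode component: (α_{R1}−1)/(Σα−K) = 16.6/40.2 = 0.4129.

0.4129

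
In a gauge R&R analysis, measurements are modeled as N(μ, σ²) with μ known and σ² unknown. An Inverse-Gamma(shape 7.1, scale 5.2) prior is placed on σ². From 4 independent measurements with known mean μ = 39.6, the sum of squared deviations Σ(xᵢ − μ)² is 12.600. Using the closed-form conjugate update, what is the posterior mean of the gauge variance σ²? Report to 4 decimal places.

1.4198

With known mean μ and an Inverse-Gamma(α, β) prior on σ², the Normal likelihood is conjugate: posterior is Inv-Gamma(α + n/2, β + Σ(xᵢ−μ)²/2).
Posterior: Inv-Gamma(7.1 + 4/2, 5.2 + 12.600/2) = Inv-Gamma(9.10, 11.5000).
E[σ²|data] = β/(α−1) = 11.5000/8.10 = 1.4198.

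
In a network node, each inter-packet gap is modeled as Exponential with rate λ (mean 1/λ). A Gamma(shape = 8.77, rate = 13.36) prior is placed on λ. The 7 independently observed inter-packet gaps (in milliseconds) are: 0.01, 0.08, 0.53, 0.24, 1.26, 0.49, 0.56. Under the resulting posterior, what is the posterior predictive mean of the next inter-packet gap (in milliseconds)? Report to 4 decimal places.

1.1192

With a Gamma(shape α, rate β) prior on the exponential rate λ, the posterior after n observations with total T = Σxᵢ is Gamma(α+n, β+T).
Sum of observations T = 3.17 milliseconds; n = 7.
Posterior: Gamma(8.77+7, 13.36+3.17) = Gamma(15.77, 16.53).
The predictive distribution for the next observation is Lomax; its mean is β/(α−1) = 16.53/14.77 = 1.1192.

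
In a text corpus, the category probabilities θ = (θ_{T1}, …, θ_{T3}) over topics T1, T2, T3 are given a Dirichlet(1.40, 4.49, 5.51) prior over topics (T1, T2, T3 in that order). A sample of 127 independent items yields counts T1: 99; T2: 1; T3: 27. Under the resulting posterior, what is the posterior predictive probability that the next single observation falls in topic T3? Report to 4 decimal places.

0.2349

The Dirichlet prior is conjugate to the Multinomial likelihood: each posterior αⱼ = prior αⱼ + observed count nⱼ.
Posterior concentration: (100.40, 5.49, 32.51), total = 138.40.
P(next = T3 | data) = α_{T3}/Σα = 0.2349.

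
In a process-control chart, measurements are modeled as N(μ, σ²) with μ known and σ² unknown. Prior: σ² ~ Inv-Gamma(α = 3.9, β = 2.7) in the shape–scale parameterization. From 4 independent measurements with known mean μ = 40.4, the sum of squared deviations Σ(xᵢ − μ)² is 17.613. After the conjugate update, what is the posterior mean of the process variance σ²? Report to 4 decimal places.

With known mean μ and an Inverse-Gamma(α, β) prior on σ², the Normal likelihood is conjugate: posterior is Inv-Gamma(α + n/2, β + Σ(xᵢ−μ)²/2).
Posterior: Inv-Gamma(3.9 + 4/2, 2.7 + 17.613/2) = Inv-Gamma(5.90, 11.5065).
E[σ²|data] = β/(α−1) = 11.5065/4.90 = 2.3483.

2.3483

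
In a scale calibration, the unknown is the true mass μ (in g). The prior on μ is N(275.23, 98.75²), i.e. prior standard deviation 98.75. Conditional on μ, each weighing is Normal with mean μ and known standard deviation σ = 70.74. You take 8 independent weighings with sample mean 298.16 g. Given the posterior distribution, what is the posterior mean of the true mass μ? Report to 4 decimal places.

296.7778

For Normal data with known variance σ², a Normal(μ₀, σ₀²) prior on μ is conjugate. Posterior precision = 1/σ₀² + n/σ²; posterior mean is the precision-weighted average of μ₀ and x̄.
n·x̄ = 8·298.16 = 2385.28.
σ₀² = 98.75² = 9751.5625, σ² = 70.74² = 5004.1476; σ² + n·σ₀² = 5004.1476 + 8·9751.5625 = 83016.6476.
Posterior mean = (μ₀/σ₀² + n·x̄/σ²)/(1/σ₀² + n/σ²) = (σ²·μ₀ + σ₀²·n·x̄)/(σ² + n·σ₀²) = (5004.1476·275.23 + 9751.5625·2385.28)/83016.6476 = 24637498.543948/83016.6476 = 296.7778.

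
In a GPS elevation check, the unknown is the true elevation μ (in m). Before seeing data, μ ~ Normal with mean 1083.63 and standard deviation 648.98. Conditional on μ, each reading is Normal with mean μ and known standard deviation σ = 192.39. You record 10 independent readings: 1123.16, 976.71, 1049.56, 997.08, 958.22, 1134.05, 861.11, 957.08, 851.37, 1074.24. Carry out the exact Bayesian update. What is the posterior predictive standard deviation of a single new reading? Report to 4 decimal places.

201.7004

For Normal data with known variance σ², a Normal(μ₀, σ₀²) prior on μ is conjugate. Posterior precision = 1/σ₀² + n/σ²; posterior mean is the precision-weighted average of μ₀ and x̄.
σ₀² = 648.98² = 421175.0404, σ² = 192.39² = 37013.9121; σ² + n·σ₀² = 37013.9121 + 10·421175.0404 = 4248764.3161.
Posterior precision = 1/σ₀² + n/σ² = 1/421175.0404 + 10/37013.9121 = (σ² + n·σ₀²)/(σ₀²σ²) = 4248764.3161/(421175.0404·37013.9121); posterior variance σₙ² = σ₀²σ²/(σ² + n·σ₀²) = 421175.0404·37013.9121/4248764.3161 = 3669.145842.
Predictive variance for one new observation = σₙ² + σ² = 421175.0404·37013.9121/4248764.3161 + 37013.9121 = σ²·(σ₀² + 4248764.3161)/4248764.3161 = 37013.9121·4669939.3565/4248764.3161 = 40683.057942; SD = √(37013.9121·4669939.3565/4248764.3161) = 201.7004.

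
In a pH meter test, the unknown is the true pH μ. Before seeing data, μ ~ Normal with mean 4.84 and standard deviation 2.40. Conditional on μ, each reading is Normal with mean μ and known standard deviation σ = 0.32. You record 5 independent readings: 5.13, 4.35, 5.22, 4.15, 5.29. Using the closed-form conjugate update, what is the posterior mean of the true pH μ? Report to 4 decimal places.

For Normal data with known variance σ², a Normal(μ₀, σ₀²) prior on μ is conjugate. Posterior precision = 1/σ₀² + n/σ²; posterior mean is the precision-weighted average of μ₀ and x̄.
Σxᵢ = 5.13 + 4.35 + 5.22 + 4.15 + 5.29 = 24.14, so n·x̄ = 24.14.
σ₀² = 2.40² = 5.76, σ² = 0.32² = 0.1024; σ² + n·σ₀² = 0.1024 + 5·5.76 = 28.9024.
Posterior mean = (μ₀/σ₀² + n·x̄/σ²)/(1/σ₀² + n/σ²) = (σ²·μ₀ + σ₀²·n·x̄)/(σ² + n·σ₀²) = (0.1024·4.84 + 5.76·24.14)/28.9024 = 139.542016/28.9024 = 4.8280.

4.8280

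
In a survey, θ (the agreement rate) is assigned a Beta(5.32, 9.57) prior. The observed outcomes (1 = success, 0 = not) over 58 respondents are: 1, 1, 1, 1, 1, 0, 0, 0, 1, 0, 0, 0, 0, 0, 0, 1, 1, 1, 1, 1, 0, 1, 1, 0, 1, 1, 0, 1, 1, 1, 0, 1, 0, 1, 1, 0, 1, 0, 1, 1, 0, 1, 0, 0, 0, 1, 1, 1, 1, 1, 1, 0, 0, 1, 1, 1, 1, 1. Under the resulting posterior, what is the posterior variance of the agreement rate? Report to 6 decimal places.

The Beta prior is conjugate to a Binomial/Bernoulli likelihood; the update adds successes to α and failures to β.
Posterior: Beta(α+k, β+n−k) = Beta(5.32+36, 9.57+22) = Beta(41.32, 31.57).
Var = αβ/((α+β)²(α+β+1)) = 41.32·31.57/(72.89²·73.89) = 0.003323.

0.003323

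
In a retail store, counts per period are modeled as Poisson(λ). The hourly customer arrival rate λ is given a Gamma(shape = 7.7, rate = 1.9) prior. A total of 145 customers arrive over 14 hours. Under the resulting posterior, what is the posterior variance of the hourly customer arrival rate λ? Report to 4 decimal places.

With a Gamma(shape α, rate β) prior, the Poisson likelihood is conjugate: the posterior is Gamma(α + ΣXᵢ, β + n).
Posterior: Gamma(α+S, β+n) = Gamma(7.7+145, 1.9+14) = Gamma(152.7, 15.9).
Var = α/β² = 152.7/15.9² = 0.6040.

0.6040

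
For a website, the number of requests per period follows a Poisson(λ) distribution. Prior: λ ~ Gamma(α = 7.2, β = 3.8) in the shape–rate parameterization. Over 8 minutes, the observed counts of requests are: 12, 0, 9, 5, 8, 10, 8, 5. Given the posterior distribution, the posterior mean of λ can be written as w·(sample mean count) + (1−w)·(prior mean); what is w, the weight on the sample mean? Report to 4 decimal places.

With a Gamma(shape α, rate β) prior, the Poisson likelihood is conjugate: the posterior is Gamma(α + ΣXᵢ, β + n).
Posterior mean = (α₀+S)/(β₀+n) = [n/(β₀+n)]·(S/n) + [β₀/(β₀+n)]·(α₀/β₀), so only n and β₀ enter the weight.
Weight on data w = n/(β₀+n) = 8/(3.8+8) = 8/11.8 = 0.6780.

0.6780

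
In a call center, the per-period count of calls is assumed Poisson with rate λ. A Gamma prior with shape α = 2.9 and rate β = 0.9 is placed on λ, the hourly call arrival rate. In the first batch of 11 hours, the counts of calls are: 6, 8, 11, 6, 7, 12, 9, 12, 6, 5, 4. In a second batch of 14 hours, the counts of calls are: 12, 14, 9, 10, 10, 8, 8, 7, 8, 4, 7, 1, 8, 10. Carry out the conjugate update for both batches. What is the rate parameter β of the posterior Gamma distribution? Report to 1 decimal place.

With a Gamma(shape α, rate β) prior, the Poisson likelihood is conjugate: the posterior is Gamma(α + ΣXᵢ, β + n).
Batch 1: sum of counts S = 86 over n = 11 hours.
After batch 1: Gamma(α+S, β+n) = Gamma(2.9+86, 0.9+11) = Gamma(88.9, 11.9).
Batch 2: sum of counts S = 116 over n = 14 hours.
After batch 2: Gamma(α+S, β+n) = Gamma(88.9+116, 11.9+14) = Gamma(204.9, 25.9).
Posterior β = 25.9.

25.9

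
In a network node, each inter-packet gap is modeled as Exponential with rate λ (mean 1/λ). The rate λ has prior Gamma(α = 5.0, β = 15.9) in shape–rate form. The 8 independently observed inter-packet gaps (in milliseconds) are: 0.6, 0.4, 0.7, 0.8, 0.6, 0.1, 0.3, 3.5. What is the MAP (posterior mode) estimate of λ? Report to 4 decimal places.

0.5240

With a Gamma(shape α, rate β) prior on the exponential rate λ, the posterior after n observations with total T = Σxᵢ is Gamma(α+n, β+T).
Sum of observations T = 7.0 milliseconds; n = 8.
Posterior: Gamma(5.0+8, 15.9+7.0) = Gamma(13.0, 22.9).
Mode = (α−1)/β = 0.5240.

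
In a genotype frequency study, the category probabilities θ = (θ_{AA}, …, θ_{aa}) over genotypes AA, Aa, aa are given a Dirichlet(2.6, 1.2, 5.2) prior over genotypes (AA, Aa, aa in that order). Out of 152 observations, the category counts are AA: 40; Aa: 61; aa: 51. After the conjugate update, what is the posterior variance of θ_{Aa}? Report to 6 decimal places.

The Dirichlet prior is conjugate to the Multinomial likelihood: each posterior αⱼ = prior αⱼ + observed count nⱼ.
Posterior concentration: (42.6, 62.2, 56.2), total = 161.0.
Var[θ_j] = α_j(Σα−α_j)/((Σα)²(Σα+1)) = 62.2·98.8/(161.0²·162.0) = 0.001463.

0.001463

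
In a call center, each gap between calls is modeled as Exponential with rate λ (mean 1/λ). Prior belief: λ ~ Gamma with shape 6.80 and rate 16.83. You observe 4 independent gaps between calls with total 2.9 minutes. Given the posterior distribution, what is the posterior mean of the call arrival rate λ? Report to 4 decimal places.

0.5474

With a Gamma(shape α, rate β) prior on the exponential rate λ, the posterior after n observations with total T = Σxᵢ is Gamma(α+n, β+T).
Posterior: Gamma(6.80+4, 16.83+2.9) = Gamma(10.80, 19.73).
Posterior mean of λ = α/β = 10.80/19.73 = 0.5474.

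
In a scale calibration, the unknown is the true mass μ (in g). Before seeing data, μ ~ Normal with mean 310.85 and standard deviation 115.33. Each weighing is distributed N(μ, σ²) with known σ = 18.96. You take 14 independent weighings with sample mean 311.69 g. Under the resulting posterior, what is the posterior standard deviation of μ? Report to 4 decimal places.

For Normal data with known variance σ², a Normal(μ₀, σ₀²) prior on μ is conjugate. Posterior precision = 1/σ₀² + n/σ²; posterior mean is the precision-weighted average of μ₀ and x̄.
σ₀² = 115.33² = 13301.0089, σ² = 18.96² = 359.4816; σ² + n·σ₀² = 359.4816 + 14·13301.0089 = 186573.6062.
Posterior precision = 1/σ₀² + n/σ² = 1/13301.0089 + 14/359.4816 = (σ² + n·σ₀²)/(σ₀²σ²) = 186573.6062/(13301.0089·359.4816); posterior variance σₙ² = σ₀²σ²/(σ² + n·σ₀²) = 13301.0089·359.4816/186573.6062 = 25.627783.
Posterior SD = √σₙ² = √(13301.0089·359.4816/186573.6062) = 5.0624.

5.0624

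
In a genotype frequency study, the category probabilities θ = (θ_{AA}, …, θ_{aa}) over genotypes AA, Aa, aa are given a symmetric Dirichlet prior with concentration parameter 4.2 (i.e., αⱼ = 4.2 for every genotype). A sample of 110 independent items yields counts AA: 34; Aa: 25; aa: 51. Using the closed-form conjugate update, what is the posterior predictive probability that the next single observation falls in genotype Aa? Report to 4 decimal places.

The Dirichlet prior is conjugate to the Multinomial likelihood: each posterior αⱼ = prior αⱼ + observed count nⱼ.
Posterior concentration: (38.2, 29.2, 55.2), total = 122.6.
P(next = Aa | data) = α_{Aa}/Σα = 0.2382.

0.2382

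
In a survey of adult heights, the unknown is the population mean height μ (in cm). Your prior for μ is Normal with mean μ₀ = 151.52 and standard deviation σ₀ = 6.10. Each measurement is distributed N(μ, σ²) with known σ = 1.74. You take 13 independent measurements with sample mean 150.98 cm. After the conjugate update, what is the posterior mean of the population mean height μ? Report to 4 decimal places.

For Normal data with known variance σ², a Normal(μ₀, σ₀²) prior on μ is conjugate. Posterior precision = 1/σ₀² + n/σ²; posterior mean is the precision-weighted average of μ₀ and x̄.
n·x̄ = 13·150.98 = 1962.74.
σ₀² = 6.10² = 37.21, σ² = 1.74² = 3.0276; σ² + n·σ₀² = 3.0276 + 13·37.21 = 486.7576.
Posterior mean = (μ₀/σ₀² + n·x̄/σ²)/(1/σ₀² + n/σ²) = (σ²·μ₀ + σ₀²·n·x̄)/(σ² + n·σ₀²) = (3.0276·151.52 + 37.21·1962.74)/486.7576 = 73492.297352/486.7576 = 150.9834.

150.9834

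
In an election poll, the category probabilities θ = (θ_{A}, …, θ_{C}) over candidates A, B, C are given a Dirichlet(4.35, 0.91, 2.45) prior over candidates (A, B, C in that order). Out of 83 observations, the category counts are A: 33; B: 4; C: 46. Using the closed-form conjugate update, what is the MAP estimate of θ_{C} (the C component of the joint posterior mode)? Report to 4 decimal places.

0.5410

The Dirichlet prior is conjugate to the Multinomial likelihood: each posterior αⱼ = prior αⱼ + observed count nⱼ.
Posterior concentration: (37.35, 4.91, 48.45), total = 90.71.
Joint mode component: (α_{C}−1)/(Σα−K) = 47.45/87.71 = 0.5410.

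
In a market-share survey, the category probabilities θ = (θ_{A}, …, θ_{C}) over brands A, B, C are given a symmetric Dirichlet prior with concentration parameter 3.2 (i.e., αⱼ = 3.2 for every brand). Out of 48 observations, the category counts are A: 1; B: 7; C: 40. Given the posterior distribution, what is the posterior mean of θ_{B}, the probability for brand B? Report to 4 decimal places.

0.1771

The Dirichlet prior is conjugate to the Multinomial likelihood: each posterior αⱼ = prior αⱼ + observed count nⱼ.
Posterior concentration: (4.2, 10.2, 43.2), total = 57.6.
E[θ_{B}|data] = α_{B}/Σα = 10.2/57.6 = 0.1771.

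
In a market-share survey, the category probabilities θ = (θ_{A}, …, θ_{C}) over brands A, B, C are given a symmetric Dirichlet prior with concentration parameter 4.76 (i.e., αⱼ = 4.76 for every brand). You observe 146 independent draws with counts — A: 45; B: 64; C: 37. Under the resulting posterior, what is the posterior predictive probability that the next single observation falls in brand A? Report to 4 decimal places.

0.3105

The Dirichlet prior is conjugate to the Multinomial likelihood: each posterior αⱼ = prior αⱼ + observed count nⱼ.
Posterior concentration: (49.76, 68.76, 41.76), total = 160.28.
P(next = A | data) = α_{A}/Σα = 0.3105.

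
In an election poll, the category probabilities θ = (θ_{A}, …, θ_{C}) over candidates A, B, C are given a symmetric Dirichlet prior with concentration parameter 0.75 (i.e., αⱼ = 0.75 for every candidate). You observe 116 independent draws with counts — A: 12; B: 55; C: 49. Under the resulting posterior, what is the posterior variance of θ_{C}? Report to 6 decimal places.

The Dirichlet prior is conjugate to the Multinomial likelihood: each posterior αⱼ = prior αⱼ + observed count nⱼ.
Posterior concentration: (12.75, 55.75, 49.75), total = 118.25.
Var[θ_j] = α_j(Σα−α_j)/((Σα)²(Σα+1)) = 49.75·68.50/(118.25²·119.25) = 0.002044.

0.002044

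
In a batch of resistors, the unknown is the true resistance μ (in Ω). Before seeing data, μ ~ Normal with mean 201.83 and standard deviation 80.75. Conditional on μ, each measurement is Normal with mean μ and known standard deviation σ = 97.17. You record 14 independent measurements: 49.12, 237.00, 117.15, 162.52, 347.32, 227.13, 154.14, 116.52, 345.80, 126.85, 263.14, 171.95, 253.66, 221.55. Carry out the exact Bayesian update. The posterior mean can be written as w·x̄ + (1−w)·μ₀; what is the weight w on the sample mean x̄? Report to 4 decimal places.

For Normal data with known variance σ², a Normal(μ₀, σ₀²) prior on μ is conjugate. Posterior precision = 1/σ₀² + n/σ²; posterior mean is the precision-weighted average of μ₀ and x̄.
σ₀² = 80.75² = 6520.5625, σ² = 97.17² = 9442.0089. Prior precision 1/σ₀² = 1/6520.5625; data precision n/σ² = 14/9442.0089.
w = (n/σ²)/(1/σ₀² + n/σ²) = n·σ₀²/(σ² + n·σ₀²) = 14·6520.5625/(9442.0089 + 14·6520.5625) = 91287.875/100729.8839 = 0.9063.

0.9063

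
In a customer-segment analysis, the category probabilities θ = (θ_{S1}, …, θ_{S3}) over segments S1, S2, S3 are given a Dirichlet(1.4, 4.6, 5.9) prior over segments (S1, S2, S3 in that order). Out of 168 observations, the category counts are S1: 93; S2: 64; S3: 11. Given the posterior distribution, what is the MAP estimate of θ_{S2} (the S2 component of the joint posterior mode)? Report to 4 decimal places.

0.3821

The Dirichlet prior is conjugate to the Multinomial likelihood: each posterior αⱼ = prior αⱼ + observed count nⱼ.
Posterior concentration: (94.4, 68.6, 16.9), total = 179.9.
Joint mode component: (α_{S2}−1)/(Σα−K) = 67.6/176.9 = 0.3821.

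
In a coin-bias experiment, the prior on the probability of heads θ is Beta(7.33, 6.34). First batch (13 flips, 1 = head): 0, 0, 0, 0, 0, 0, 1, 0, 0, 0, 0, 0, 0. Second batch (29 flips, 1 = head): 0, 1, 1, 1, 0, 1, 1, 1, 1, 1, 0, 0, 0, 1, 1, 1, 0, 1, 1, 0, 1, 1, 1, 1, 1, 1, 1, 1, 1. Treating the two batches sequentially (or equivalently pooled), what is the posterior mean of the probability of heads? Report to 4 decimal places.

0.5448

The Beta prior is conjugate to a Binomial/Bernoulli likelihood; the update adds successes to α and failures to β.
After batch 1: Beta(7.33+1, 6.34+12) = Beta(8.33, 18.34).
After batch 2: Beta(8.33+22, 18.34+7) = Beta(30.33, 25.34).
Posterior mean = α/(α+β) = 30.33/55.67 = 0.5448.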